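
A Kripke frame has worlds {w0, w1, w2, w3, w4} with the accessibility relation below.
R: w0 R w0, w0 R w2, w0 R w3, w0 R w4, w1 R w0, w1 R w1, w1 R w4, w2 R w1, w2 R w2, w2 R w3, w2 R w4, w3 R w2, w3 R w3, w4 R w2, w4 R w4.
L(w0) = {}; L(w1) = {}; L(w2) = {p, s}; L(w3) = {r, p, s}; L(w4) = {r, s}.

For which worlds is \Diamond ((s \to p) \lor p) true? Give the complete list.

w0, w1, w2, w3, w4

Let φ = \Diamond ((s \to p) \lor p). Evaluate φ at each world:
  w0 (successors {w0, w2, w3, w4}): φ is true.
  w1 (successors {w0, w1, w4}): φ is true.
  w2 (successors {w1, w2, w3, w4}): φ is true.
  w3 (successors {w2, w3}): φ is true.
  w4 (successors {w2, w4}): φ is true.
For instance, at w4:
  At w4: \Diamond ((s \to p) \lor p) requires (s \to p) \lor p at some successor in {w2, w4}.
    (s \to p) \lor p holds at w2, so \Diamond ((s \to p) \lor p) is true at w4.
Satisfying worlds: {w0, w1, w2, w3, w4}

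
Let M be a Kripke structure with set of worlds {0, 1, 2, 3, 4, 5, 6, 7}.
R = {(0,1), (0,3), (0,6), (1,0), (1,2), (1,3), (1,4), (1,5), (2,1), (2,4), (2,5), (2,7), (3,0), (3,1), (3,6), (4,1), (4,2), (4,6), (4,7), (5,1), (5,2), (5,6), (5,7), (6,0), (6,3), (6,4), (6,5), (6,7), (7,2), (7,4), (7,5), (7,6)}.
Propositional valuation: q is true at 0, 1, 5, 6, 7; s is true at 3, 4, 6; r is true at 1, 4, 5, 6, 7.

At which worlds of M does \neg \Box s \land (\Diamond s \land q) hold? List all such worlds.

0, 1, 5, 6, 7

Let φ = \neg \Box s \land (\Diamond s \land q). Evaluate φ at each world:
  0 (successors {1, 3, 6}): φ is true.
  1 (successors {0, 2, 3, 4, 5}): φ is true.
  2 (successors {1, 4, 5, 7}): φ is false.
  3 (successors {0, 1, 6}): φ is false.
  4 (successors {1, 2, 6, 7}): φ is false.
  5 (successors {1, 2, 6, 7}): φ is true.
  6 (successors {0, 3, 4, 5, 7}): φ is true.
  7 (successors {2, 4, 5, 6}): φ is true.
For instance, at 4:
  At 4: \neg \Box s is true, \Diamond s \land q is false, so \neg \Box s \land (\Diamond s \land q) is false.
    At 4: \Box s is false, so \neg \Box s is true.
      At 4: \Box s requires s at every successor {1, 2, 6, 7}.
        s fails at 1, so \Box s is false at 4.
    At 4: \Diamond s is true, q is false, so \Diamond s \land q is false.
      At 4: \Diamond s requires s at some successor in {1, 2, 6, 7}.
        s holds at 6, so \Diamond s is true at 4.
Satisfying worlds: {0, 1, 5, 6, 7}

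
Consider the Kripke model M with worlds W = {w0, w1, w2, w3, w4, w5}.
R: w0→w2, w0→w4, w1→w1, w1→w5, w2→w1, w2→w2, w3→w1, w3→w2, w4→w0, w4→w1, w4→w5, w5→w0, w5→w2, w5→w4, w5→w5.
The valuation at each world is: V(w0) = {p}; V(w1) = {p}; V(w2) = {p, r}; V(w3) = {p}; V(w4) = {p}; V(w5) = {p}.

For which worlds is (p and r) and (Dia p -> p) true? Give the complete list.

w2

Recall that Dia ψ holds at a world iff ψ holds at some accessible world.
Let φ = (p and r) and (Dia p -> p). Evaluate φ at each world:
  w0 (successors {w2, w4}): φ is false.
  w1 (successors {w1, w5}): φ is false.
  w2 (successors {w1, w2}): φ is true.
  w3 (successors {w1, w2}): φ is false.
  w4 (successors {w0, w1, w5}): φ is false.
  w5 (successors {w0, w2, w4, w5}): φ is false.
For instance, at w3:
  At w3: p and r is false, Dia p -> p is true, so (p and r) and (Dia p -> p) is false.
    At w3: Dia p is true, p is true, so Dia p -> p is true.
      At w3: Dia p requires p at some successor in {w1, w2}.
        p holds at w1, so Dia p is true at w3.
Satisfying worlds: {w2}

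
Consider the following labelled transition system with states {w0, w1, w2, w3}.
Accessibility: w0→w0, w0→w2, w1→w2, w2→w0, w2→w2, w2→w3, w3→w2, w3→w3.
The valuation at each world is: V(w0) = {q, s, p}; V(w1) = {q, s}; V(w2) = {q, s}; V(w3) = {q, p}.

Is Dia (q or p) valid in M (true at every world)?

Yes

Let φ = Dia (q or p). Evaluate φ at each world:
  w0 (successors {w0, w2}): φ is true.
  w1 (successors {w2}): φ is true.
  w2 (successors {w0, w2, w3}): φ is true.
  w3 (successors {w2, w3}): φ is true.
For instance, at w0:
  At w0: Dia (q or p) requires q or p at some successor in {w0, w2}.
    q or p holds at w0, so Dia (q or p) is true at w0.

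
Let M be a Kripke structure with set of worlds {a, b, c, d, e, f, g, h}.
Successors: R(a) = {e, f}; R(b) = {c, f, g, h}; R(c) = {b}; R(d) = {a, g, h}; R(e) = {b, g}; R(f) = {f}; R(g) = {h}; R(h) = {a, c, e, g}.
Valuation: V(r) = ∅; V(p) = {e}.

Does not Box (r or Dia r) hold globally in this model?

Yes

Let φ = not Box (r or Dia r). Evaluate φ at each world:
  a (successors {e, f}): φ is true.
  b (successors {c, f, g, h}): φ is true.
  c (successors {b}): φ is true.
  d (successors {a, g, h}): φ is true.
  e (successors {b, g}): φ is true.
  f (successors {f}): φ is true.
  g (successors {h}): φ is true.
  h (successors {a, c, e, g}): φ is true.
For instance, at h:
  At h: Box (r or Dia r) is false, so not Box (r or Dia r) is true.
    At h: Box (r or Dia r) requires r or Dia r at every successor {a, c, e, g}.
      r or Dia r fails at a, so Box (r or Dia r) is false at h.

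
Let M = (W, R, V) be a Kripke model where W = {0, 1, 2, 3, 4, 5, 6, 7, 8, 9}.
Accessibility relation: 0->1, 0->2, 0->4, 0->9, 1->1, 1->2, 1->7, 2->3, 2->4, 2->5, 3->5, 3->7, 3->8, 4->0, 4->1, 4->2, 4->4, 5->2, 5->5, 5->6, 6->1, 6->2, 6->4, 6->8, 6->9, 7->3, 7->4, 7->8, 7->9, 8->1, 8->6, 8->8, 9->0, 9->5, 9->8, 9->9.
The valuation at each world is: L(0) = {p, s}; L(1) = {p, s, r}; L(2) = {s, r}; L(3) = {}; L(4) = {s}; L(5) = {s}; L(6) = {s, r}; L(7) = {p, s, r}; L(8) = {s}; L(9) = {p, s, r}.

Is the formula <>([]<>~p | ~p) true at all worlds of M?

Let φ = <>([]<>~p | ~p). Evaluate φ at each world:
  0 (successors {1, 2, 4, 9}): φ is true.
  1 (successors {1, 2, 7}): φ is true.
  2 (successors {3, 4, 5}): φ is true.
  3 (successors {5, 7, 8}): φ is true.
  4 (successors {0, 1, 2, 4}): φ is true.
  5 (successors {2, 5, 6}): φ is true.
  6 (successors {1, 2, 4, 8, 9}): φ is true.
  7 (successors {3, 4, 8, 9}): φ is true.
  8 (successors {1, 6, 8}): φ is true.
  9 (successors {0, 5, 8, 9}): φ is true.
For instance, at 6:
  At 6: <>([]<>~p | ~p) requires []<>~p | ~p at some successor in {1, 2, 4, 8, 9}.
    []<>~p | ~p holds at 1, so <>([]<>~p | ~p) is true at 6.
      At 1: []<>~p is true, ~p is false, so []<>~p | ~p is true.

Yes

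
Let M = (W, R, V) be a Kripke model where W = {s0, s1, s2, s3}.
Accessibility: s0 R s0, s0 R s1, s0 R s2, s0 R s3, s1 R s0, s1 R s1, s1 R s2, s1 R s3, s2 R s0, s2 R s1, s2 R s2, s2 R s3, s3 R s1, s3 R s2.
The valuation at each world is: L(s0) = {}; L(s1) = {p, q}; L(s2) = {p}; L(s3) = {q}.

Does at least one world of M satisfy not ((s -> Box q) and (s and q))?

Yes

Let φ = not ((s -> Box q) and (s and q)). Evaluate φ at each world:
  s0 (successors {s0, s1, s2, s3}): φ is true.
  s1 (successors {s0, s1, s2, s3}): φ is true.
  s2 (successors {s0, s1, s2, s3}): φ is true.
  s3 (successors {s1, s2}): φ is true.
Detail at s0 (witness):
  At s0: (s -> Box q) and (s and q) is false, so not ((s -> Box q) and (s and q)) is true.
    At s0: s -> Box q is true, s and q is false, so (s -> Box q) and (s and q) is false.
      At s0: s is false, Box q is false, so s -> Box q is true.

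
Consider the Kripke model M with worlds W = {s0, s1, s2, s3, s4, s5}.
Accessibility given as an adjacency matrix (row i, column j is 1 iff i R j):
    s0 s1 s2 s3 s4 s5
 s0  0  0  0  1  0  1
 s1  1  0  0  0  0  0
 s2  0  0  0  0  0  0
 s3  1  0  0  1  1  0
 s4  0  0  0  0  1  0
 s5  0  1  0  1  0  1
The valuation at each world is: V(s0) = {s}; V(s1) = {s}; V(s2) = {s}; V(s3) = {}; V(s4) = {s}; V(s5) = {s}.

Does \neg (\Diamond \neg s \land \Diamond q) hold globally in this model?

Recall that \Diamond ψ holds at a world iff ψ holds at some accessible world.
Let φ = \neg (\Diamond \neg s \land \Diamond q). Evaluate φ at each world:
  s0 (successors {s3, s5}): φ is true.
  s1 (successors {s0}): φ is true.
  s2 (successors ∅): φ is true.
  s3 (successors {s0, s3, s4}): φ is true.
  s4 (successors {s4}): φ is true.
  s5 (successors {s1, s3, s5}): φ is true.
For instance, at s5:
  At s5: \Diamond \neg s \land \Diamond q is false, so \neg (\Diamond \neg s \land \Diamond q) is true.
    At s5: \Diamond \neg s is true, \Diamond q is false, so \Diamond \neg s \land \Diamond q is false.
      At s5: \Diamond \neg s requires \neg s at some successor in {s1, s3, s5}.
        \neg s holds at s3, so \Diamond \neg s is true at s5.
      At s5: \Diamond q requires q at some successor in {s1, s3, s5}.
        At s1: q is false.
        At s3: q is false.
        At s5: q is false.
      So \Diamond q is false at s5.

Yes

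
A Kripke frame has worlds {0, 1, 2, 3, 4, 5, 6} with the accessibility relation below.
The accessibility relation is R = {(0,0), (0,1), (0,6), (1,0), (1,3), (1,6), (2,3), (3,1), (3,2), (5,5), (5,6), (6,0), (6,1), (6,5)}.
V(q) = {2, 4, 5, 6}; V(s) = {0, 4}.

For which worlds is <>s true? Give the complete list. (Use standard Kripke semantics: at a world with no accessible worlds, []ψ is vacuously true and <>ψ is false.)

Let φ = <>s. Evaluate φ at each world:
  0 (successors {0, 1, 6}): φ is true.
  1 (successors {0, 3, 6}): φ is true.
  2 (successors {3}): φ is false.
  3 (successors {1, 2}): φ is false.
  4 (successors ∅): φ is false.
  5 (successors {5, 6}): φ is false.
  6 (successors {0, 1, 5}): φ is true.
For instance, at 5:
  At 5: <>s requires s at some successor in {5, 6}.
    At 5: s is false.
    At 6: s is false.
  So <>s is false at 5.
Satisfying worlds: {0, 1, 6}

0, 1, 6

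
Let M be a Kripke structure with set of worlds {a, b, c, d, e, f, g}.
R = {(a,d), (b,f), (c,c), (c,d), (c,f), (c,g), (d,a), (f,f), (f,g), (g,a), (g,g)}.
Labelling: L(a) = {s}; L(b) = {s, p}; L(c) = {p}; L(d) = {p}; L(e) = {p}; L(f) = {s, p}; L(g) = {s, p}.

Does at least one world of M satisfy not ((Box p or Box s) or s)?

No

Let φ = not ((Box p or Box s) or s). Evaluate φ at each world:
  a (successors {d}): φ is false.
  b (successors {f}): φ is false.
  c (successors {c, d, f, g}): φ is false.
  d (successors {a}): φ is false.
  e (successors ∅): φ is false.
  f (successors {f, g}): φ is false.
  g (successors {a, g}): φ is false.
For instance, at g:
  At g: (Box p or Box s) or s is true, so not ((Box p or Box s) or s) is false.
    At g: Box p or Box s is true, s is true, so (Box p or Box s) or s is true.
      At g: Box p is false, Box s is true, so Box p or Box s is true.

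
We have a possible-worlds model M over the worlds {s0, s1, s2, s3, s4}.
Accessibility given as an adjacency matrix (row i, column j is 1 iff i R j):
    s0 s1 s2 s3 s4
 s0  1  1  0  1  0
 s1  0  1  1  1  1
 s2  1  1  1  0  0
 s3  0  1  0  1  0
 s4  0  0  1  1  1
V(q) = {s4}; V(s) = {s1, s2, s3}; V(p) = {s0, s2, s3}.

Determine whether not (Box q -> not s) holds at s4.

At s4: Box q -> not s is true, so not (Box q -> not s) is false.
  At s4: Box q is false, not s is true, so Box q -> not s is true.
    At s4: Box q requires q at every successor {s2, s3, s4}.
      q fails at s2, so Box q is false at s4.

No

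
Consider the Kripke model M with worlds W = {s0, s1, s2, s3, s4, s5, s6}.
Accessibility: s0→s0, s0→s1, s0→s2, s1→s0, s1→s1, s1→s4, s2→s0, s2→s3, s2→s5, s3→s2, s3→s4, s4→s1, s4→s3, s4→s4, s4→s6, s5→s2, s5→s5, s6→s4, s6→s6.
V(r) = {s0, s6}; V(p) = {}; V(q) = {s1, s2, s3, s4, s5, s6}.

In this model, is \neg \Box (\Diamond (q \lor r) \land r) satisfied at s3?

Yes

At s3: \Box (\Diamond (q \lor r) \land r) is false, so \neg \Box (\Diamond (q \lor r) \land r) is true.
  At s3: \Box (\Diamond (q \lor r) \land r) requires \Diamond (q \lor r) \land r at every successor {s2, s4}.
    \Diamond (q \lor r) \land r fails at s2, so \Box (\Diamond (q \lor r) \land r) is false at s3.
      At s2: \Diamond (q \lor r) is true, r is false, so \Diamond (q \lor r) \land r is false.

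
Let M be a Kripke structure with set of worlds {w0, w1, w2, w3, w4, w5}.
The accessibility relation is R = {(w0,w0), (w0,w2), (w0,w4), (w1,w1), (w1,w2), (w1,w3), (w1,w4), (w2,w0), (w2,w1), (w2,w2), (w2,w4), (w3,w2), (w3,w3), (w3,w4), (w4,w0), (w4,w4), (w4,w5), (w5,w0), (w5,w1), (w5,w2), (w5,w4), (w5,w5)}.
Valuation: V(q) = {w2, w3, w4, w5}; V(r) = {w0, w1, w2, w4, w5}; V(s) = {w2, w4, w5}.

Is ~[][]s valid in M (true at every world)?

Let φ = ~[][]s. Evaluate φ at each world:
  w0 (successors {w0, w2, w4}): φ is true.
  w1 (successors {w1, w2, w3, w4}): φ is true.
  w2 (successors {w0, w1, w2, w4}): φ is true.
  w3 (successors {w2, w3, w4}): φ is true.
  w4 (successors {w0, w4, w5}): φ is true.
  w5 (successors {w0, w1, w2, w4, w5}): φ is true.
For instance, at w3:
  At w3: [][]s is false, so ~[][]s is true.
    At w3: [][]s requires []s at every successor {w2, w3, w4}.
      []s fails at w2, so [][]s is false at w3.

Yes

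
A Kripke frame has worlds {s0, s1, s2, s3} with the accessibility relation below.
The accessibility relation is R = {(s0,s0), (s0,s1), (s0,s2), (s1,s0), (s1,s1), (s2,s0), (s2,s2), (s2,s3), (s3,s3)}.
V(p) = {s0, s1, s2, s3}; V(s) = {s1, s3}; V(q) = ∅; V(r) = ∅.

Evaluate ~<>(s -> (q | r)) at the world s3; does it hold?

Recall that <>ψ holds at a world iff ψ holds at some accessible world.
At s3: <>(s -> (q | r)) is false, so ~<>(s -> (q | r)) is true.
  At s3: <>(s -> (q | r)) requires s -> (q | r) at some successor in {s3}.
    At s3: s -> (q | r) is false.
  So <>(s -> (q | r)) is false at s3.

Yes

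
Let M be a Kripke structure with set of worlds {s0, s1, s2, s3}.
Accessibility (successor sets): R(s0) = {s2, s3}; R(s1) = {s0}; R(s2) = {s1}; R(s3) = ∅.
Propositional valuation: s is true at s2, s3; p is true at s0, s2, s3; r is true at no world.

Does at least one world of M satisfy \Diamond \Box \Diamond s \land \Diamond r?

No

Recall that \Box ψ holds at a world iff ψ holds at every accessible world, and \Diamond ψ holds iff ψ holds at some accessible world.
Let φ = \Diamond \Box \Diamond s \land \Diamond r. Evaluate φ at each world:
  s0 (successors {s2, s3}): φ is false.
  s1 (successors {s0}): φ is false.
  s2 (successors {s1}): φ is false.
  s3 (successors ∅): φ is false.
For instance, at s2:
  At s2: \Diamond \Box \Diamond s is true, \Diamond r is false, so \Diamond \Box \Diamond s \land \Diamond r is false.
    At s2: \Diamond \Box \Diamond s requires \Box \Diamond s at some successor in {s1}.
      \Box \Diamond s holds at s1, so \Diamond \Box \Diamond s is true at s2.
    At s2: \Diamond r requires r at some successor in {s1}.
      At s1: r is false.
    So \Diamond r is false at s2.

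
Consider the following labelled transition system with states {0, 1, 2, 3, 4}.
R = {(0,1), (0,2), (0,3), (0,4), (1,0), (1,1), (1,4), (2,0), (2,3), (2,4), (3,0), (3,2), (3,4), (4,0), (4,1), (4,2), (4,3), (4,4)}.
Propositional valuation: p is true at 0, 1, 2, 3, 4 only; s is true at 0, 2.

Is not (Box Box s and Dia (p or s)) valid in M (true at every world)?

Let φ = not (Box Box s and Dia (p or s)). Evaluate φ at each world:
  0 (successors {1, 2, 3, 4}): φ is true.
  1 (successors {0, 1, 4}): φ is true.
  2 (successors {0, 3, 4}): φ is true.
  3 (successors {0, 2, 4}): φ is true.
  4 (successors {0, 1, 2, 3, 4}): φ is true.
For instance, at 1:
  At 1: Box Box s and Dia (p or s) is false, so not (Box Box s and Dia (p or s)) is true.
    At 1: Box Box s is false, Dia (p or s) is true, so Box Box s and Dia (p or s) is false.
      At 1: Box Box s requires Box s at every successor {0, 1, 4}.
        Box s fails at 0, so Box Box s is false at 1.
      At 1: Dia (p or s) requires p or s at some successor in {0, 1, 4}.
        p or s holds at 0, so Dia (p or s) is true at 1.

Yes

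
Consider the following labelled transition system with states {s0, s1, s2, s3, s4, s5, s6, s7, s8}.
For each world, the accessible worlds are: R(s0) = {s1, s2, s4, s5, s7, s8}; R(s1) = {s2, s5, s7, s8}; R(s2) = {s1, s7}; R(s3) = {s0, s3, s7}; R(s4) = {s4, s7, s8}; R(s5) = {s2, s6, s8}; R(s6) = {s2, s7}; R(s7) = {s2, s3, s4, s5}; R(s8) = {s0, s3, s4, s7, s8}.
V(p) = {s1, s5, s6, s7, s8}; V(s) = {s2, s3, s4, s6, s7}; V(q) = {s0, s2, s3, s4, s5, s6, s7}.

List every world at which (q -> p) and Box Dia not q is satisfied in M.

none

Let φ = (q -> p) and Box Dia not q. Evaluate φ at each world:
  s0 (successors {s1, s2, s4, s5, s7, s8}): φ is false.
  s1 (successors {s2, s5, s7, s8}): φ is false.
  s2 (successors {s1, s7}): φ is false.
  s3 (successors {s0, s3, s7}): φ is false.
  s4 (successors {s4, s7, s8}): φ is false.
  s5 (successors {s2, s6, s8}): φ is false.
  s6 (successors {s2, s7}): φ is false.
  s7 (successors {s2, s3, s4, s5}): φ is false.
  s8 (successors {s0, s3, s4, s7, s8}): φ is false.
For instance, at s2:
  At s2: q -> p is false, Box Dia not q is false, so (q -> p) and Box Dia not q is false.
    At s2: Box Dia not q requires Dia not q at every successor {s1, s7}.
      Dia not q fails at s7, so Box Dia not q is false at s2.
Satisfying worlds: none.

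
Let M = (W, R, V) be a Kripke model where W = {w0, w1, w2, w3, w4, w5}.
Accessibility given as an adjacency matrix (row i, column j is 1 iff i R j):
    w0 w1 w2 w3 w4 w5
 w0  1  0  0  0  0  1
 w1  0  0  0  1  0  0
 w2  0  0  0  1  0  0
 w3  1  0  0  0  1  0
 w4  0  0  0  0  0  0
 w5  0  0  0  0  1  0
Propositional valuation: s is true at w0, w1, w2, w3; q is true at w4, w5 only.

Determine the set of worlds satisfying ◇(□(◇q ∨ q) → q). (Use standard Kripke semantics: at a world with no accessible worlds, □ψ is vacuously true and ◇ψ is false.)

Let φ = ◇(□(◇q ∨ q) → q). Evaluate φ at each world:
  w0 (successors {w0, w5}): φ is true.
  w1 (successors {w3}): φ is false.
  w2 (successors {w3}): φ is false.
  w3 (successors {w0, w4}): φ is true.
  w4 (successors ∅): φ is false.
  w5 (successors {w4}): φ is true.
For instance, at w0:
  At w0: ◇(□(◇q ∨ q) → q) requires □(◇q ∨ q) → q at some successor in {w0, w5}.
    □(◇q ∨ q) → q holds at w5, so ◇(□(◇q ∨ q) → q) is true at w0.
      At w5: □(◇q ∨ q) is true, q is true, so □(◇q ∨ q) → q is true.
Satisfying worlds: {w0, w3, w5}

w0, w3, w5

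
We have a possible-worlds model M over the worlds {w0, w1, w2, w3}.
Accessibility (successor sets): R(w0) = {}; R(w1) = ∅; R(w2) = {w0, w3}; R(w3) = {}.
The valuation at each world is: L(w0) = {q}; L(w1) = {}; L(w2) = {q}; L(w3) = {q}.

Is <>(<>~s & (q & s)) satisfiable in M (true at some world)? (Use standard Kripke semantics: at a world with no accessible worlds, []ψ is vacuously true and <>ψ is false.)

No

Recall that <>ψ holds at a world iff ψ holds at some accessible world.
Let φ = <>(<>~s & (q & s)). Evaluate φ at each world:
  w0 (successors ∅): φ is false.
  w1 (successors ∅): φ is false.
  w2 (successors {w0, w3}): φ is false.
  w3 (successors ∅): φ is false.
For instance, at w2:
  At w2: <>(<>~s & (q & s)) requires <>~s & (q & s) at some successor in {w0, w3}.
    At w0: <>~s & (q & s) is false.
    At w3: <>~s & (q & s) is false.
  So <>(<>~s & (q & s)) is false at w2.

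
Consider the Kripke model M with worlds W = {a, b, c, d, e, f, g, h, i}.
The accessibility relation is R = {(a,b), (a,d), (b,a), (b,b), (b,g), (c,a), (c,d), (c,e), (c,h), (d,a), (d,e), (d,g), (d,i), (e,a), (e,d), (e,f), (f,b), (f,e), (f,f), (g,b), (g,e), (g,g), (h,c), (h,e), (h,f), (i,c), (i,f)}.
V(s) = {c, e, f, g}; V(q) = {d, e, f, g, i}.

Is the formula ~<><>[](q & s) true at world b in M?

Recall that []ψ holds at a world iff ψ holds at every accessible world, and <>ψ holds iff ψ holds at some accessible world.
At b: <><>[](q & s) is false, so ~<><>[](q & s) is true.
  At b: <><>[](q & s) requires <>[](q & s) at some successor in {a, b, g}.
    At a: <>[](q & s) is false.
    At b: <>[](q & s) is false.
    At g: <>[](q & s) is false.
  So <><>[](q & s) is false at b.

Yes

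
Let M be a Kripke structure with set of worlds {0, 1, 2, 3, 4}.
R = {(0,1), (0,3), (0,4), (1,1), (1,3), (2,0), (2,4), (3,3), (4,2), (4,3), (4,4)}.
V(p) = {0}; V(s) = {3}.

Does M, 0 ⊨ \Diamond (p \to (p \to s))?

At 0: \Diamond (p \to (p \to s)) requires p \to (p \to s) at some successor in {1, 3, 4}.
  p \to (p \to s) holds at 1, so \Diamond (p \to (p \to s)) is true at 0.

Yes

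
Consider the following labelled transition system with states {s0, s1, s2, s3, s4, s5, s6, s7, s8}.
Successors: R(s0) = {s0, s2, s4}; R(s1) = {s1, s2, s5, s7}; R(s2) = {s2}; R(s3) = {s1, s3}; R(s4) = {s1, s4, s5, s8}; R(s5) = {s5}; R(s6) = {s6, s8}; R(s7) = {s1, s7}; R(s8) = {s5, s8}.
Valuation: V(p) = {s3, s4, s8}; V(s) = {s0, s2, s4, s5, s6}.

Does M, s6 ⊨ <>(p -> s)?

Recall that <>ψ holds at a world iff ψ holds at some accessible world.
At s6: <>(p -> s) requires p -> s at some successor in {s6, s8}.
  p -> s holds at s6, so <>(p -> s) is true at s6.

Yes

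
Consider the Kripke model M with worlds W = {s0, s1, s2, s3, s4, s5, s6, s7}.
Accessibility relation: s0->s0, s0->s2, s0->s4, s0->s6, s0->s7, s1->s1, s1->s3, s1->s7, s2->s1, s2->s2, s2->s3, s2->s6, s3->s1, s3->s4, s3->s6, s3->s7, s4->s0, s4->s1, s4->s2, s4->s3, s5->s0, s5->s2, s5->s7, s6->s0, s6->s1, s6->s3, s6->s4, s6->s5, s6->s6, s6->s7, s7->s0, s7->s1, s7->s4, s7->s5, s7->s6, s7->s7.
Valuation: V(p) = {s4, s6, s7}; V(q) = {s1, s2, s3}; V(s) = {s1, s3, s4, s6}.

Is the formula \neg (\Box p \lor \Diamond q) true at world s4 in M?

No

At s4: \Box p \lor \Diamond q is true, so \neg (\Box p \lor \Diamond q) is false.
  At s4: \Box p is false, \Diamond q is true, so \Box p \lor \Diamond q is true.
    At s4: \Box p requires p at every successor {s0, s1, s2, s3}.
      p fails at s0, so \Box p is false at s4.
    At s4: \Diamond q requires q at some successor in {s0, s1, s2, s3}.
      q holds at s1, so \Diamond q is true at s4.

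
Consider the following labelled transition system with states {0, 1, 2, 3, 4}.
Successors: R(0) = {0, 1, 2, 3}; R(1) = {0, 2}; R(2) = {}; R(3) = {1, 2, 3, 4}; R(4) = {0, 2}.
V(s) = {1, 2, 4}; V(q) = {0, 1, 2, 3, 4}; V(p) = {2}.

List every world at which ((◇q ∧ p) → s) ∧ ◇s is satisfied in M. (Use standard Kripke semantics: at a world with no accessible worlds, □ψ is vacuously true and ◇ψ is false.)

0, 1, 3, 4

Let φ = ((◇q ∧ p) → s) ∧ ◇s. Evaluate φ at each world:
  0 (successors {0, 1, 2, 3}): φ is true.
  1 (successors {0, 2}): φ is true.
  2 (successors ∅): φ is false.
  3 (successors {1, 2, 3, 4}): φ is true.
  4 (successors {0, 2}): φ is true.
For instance, at 1:
  At 1: (◇q ∧ p) → s is true, ◇s is true, so ((◇q ∧ p) → s) ∧ ◇s is true.
    At 1: ◇q ∧ p is false, s is true, so (◇q ∧ p) → s is true.
      At 1: ◇q is true, p is false, so ◇q ∧ p is false.
    At 1: ◇s requires s at some successor in {0, 2}.
      s holds at 2, so ◇s is true at 1.
Satisfying worlds: {0, 1, 3, 4}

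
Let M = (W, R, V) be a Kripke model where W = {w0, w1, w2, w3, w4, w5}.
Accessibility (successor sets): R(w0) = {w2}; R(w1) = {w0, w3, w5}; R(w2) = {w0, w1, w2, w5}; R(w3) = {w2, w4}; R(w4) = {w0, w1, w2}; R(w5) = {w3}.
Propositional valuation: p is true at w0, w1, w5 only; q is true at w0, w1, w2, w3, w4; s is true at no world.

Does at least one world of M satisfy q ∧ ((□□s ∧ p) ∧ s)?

No

Let φ = q ∧ ((□□s ∧ p) ∧ s). Evaluate φ at each world:
  w0 (successors {w2}): φ is false.
  w1 (successors {w0, w3, w5}): φ is false.
  w2 (successors {w0, w1, w2, w5}): φ is false.
  w3 (successors {w2, w4}): φ is false.
  w4 (successors {w0, w1, w2}): φ is false.
  w5 (successors {w3}): φ is false.
For instance, at w4:
  At w4: q is true, (□□s ∧ p) ∧ s is false, so q ∧ ((□□s ∧ p) ∧ s) is false.
    At w4: □□s ∧ p is false, s is false, so (□□s ∧ p) ∧ s is false.
      At w4: □□s is false, p is false, so □□s ∧ p is false.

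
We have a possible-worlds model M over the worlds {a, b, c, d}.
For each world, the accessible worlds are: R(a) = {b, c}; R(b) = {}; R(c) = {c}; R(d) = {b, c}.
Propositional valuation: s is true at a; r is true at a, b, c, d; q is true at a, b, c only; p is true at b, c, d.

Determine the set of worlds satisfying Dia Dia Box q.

Let φ = Dia Dia Box q. Evaluate φ at each world:
  a (successors {b, c}): φ is true.
  b (successors ∅): φ is false.
  c (successors {c}): φ is true.
  d (successors {b, c}): φ is true.
For instance, at a:
  At a: Dia Dia Box q requires Dia Box q at some successor in {b, c}.
    Dia Box q holds at c, so Dia Dia Box q is true at a.
      At c: Dia Box q requires Box q at some successor in {c}.
        Box q holds at c, so Dia Box q is true at c.
Satisfying worlds: {a, c, d}

a, c, d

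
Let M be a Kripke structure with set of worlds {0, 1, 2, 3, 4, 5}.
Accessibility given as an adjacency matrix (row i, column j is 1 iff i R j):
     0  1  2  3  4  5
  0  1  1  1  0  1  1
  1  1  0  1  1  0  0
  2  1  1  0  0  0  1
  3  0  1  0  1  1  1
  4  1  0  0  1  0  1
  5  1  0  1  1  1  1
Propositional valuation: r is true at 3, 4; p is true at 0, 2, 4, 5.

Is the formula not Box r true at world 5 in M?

Recall that Box ψ holds at a world iff ψ holds at every accessible world, and Dia ψ holds iff ψ holds at some accessible world.
At 5: Box r is false, so not Box r is true.
  At 5: Box r requires r at every successor {0, 2, 3, 4, 5}.
    r fails at 0, so Box r is false at 5.

Yes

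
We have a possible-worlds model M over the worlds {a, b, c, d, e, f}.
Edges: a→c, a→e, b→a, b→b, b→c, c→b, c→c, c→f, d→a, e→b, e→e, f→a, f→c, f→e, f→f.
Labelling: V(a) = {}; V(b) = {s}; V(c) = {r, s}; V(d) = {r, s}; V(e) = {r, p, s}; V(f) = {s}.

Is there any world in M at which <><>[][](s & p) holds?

Let φ = <><>[][](s & p). Evaluate φ at each world:
  a (successors {c, e}): φ is false.
  b (successors {a, b, c}): φ is false.
  c (successors {b, c, f}): φ is false.
  d (successors {a}): φ is false.
  e (successors {b, e}): φ is false.
  f (successors {a, c, e, f}): φ is false.
For instance, at a:
  At a: <><>[][](s & p) requires <>[][](s & p) at some successor in {c, e}.
    At c: <>[][](s & p) is false.
    At e: <>[][](s & p) is false.
  So <><>[][](s & p) is false at a.

No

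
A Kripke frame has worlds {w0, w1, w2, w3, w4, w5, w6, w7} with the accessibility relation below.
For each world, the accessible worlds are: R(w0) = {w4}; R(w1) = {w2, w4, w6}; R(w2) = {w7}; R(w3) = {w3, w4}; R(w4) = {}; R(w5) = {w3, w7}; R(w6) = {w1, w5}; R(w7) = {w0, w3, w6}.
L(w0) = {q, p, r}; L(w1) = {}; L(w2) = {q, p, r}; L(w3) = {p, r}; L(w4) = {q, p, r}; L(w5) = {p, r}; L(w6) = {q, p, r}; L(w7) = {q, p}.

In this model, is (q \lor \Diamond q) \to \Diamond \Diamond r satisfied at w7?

Yes

At w7: q \lor \Diamond q is true, \Diamond \Diamond r is true, so (q \lor \Diamond q) \to \Diamond \Diamond r is true.
  At w7: q is true, \Diamond q is true, so q \lor \Diamond q is true.
    At w7: \Diamond q requires q at some successor in {w0, w3, w6}.
      q holds at w0, so \Diamond q is true at w7.
  At w7: \Diamond \Diamond r requires \Diamond r at some successor in {w0, w3, w6}.
    \Diamond r holds at w0, so \Diamond \Diamond r is true at w7.
      At w0: \Diamond r requires r at some successor in {w4}.
        r holds at w4, so \Diamond r is true at w0.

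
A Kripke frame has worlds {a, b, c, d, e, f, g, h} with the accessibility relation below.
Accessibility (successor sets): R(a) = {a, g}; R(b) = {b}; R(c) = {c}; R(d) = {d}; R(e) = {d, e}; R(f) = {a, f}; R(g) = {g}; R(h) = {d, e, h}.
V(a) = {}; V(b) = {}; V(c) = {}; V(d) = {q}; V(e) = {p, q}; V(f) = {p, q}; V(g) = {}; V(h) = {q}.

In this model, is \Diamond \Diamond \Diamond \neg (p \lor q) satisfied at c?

Yes

At c: \Diamond \Diamond \Diamond \neg (p \lor q) requires \Diamond \Diamond \neg (p \lor q) at some successor in {c}.
  \Diamond \Diamond \neg (p \lor q) holds at c, so \Diamond \Diamond \Diamond \neg (p \lor q) is true at c.
    At c: \Diamond \Diamond \neg (p \lor q) requires \Diamond \neg (p \lor q) at some successor in {c}.
      \Diamond \neg (p \lor q) holds at c, so \Diamond \Diamond \neg (p \lor q) is true at c.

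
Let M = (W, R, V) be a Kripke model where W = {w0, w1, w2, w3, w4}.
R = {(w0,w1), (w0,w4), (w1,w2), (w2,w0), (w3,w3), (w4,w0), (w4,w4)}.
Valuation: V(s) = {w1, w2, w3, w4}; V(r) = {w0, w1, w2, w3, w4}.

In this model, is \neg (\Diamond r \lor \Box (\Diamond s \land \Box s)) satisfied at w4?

At w4: \Diamond r \lor \Box (\Diamond s \land \Box s) is true, so \neg (\Diamond r \lor \Box (\Diamond s \land \Box s)) is false.
  At w4: \Diamond r is true, \Box (\Diamond s \land \Box s) is false, so \Diamond r \lor \Box (\Diamond s \land \Box s) is true.
    At w4: \Diamond r requires r at some successor in {w0, w4}.
      r holds at w0, so \Diamond r is true at w4.
    At w4: \Box (\Diamond s \land \Box s) requires \Diamond s \land \Box s at every successor {w0, w4}.
      \Diamond s \land \Box s fails at w4, so \Box (\Diamond s \land \Box s) is false at w4.

No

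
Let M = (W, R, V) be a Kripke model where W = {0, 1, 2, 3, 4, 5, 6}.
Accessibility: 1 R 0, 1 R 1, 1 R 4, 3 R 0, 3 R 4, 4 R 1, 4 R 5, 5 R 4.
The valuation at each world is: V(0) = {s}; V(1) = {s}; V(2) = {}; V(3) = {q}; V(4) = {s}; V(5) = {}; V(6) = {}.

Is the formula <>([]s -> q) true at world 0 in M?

No

Recall that []ψ holds at a world iff ψ holds at every accessible world, and <>ψ holds iff ψ holds at some accessible world.
At 0: no accessible worlds, so <>([]s -> q) is false.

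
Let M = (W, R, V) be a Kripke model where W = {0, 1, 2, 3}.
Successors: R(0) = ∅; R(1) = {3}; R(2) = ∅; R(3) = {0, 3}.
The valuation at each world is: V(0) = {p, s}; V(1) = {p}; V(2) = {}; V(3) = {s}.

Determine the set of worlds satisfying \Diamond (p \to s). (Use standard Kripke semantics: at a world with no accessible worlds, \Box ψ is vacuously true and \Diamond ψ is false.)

1, 3

Recall that \Diamond ψ holds at a world iff ψ holds at some accessible world.
Let φ = \Diamond (p \to s). Evaluate φ at each world:
  0 (successors ∅): φ is false.
  1 (successors {3}): φ is true.
  2 (successors ∅): φ is false.
  3 (successors {0, 3}): φ is true.
For instance, at 3:
  At 3: \Diamond (p \to s) requires p \to s at some successor in {0, 3}.
    p \to s holds at 0, so \Diamond (p \to s) is true at 3.
Satisfying worlds: {1, 3}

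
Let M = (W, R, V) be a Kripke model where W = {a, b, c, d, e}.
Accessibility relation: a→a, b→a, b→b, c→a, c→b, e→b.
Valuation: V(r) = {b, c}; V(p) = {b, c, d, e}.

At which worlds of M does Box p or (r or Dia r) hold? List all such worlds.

b, c, d, e

Let φ = Box p or (r or Dia r). Evaluate φ at each world:
  a (successors {a}): φ is false.
  b (successors {a, b}): φ is true.
  c (successors {a, b}): φ is true.
  d (successors ∅): φ is true.
  e (successors {b}): φ is true.
For instance, at c:
  At c: Box p is false, r or Dia r is true, so Box p or (r or Dia r) is true.
    At c: Box p requires p at every successor {a, b}.
      p fails at a, so Box p is false at c.
    At c: r is true, Dia r is true, so r or Dia r is true.
      At c: Dia r requires r at some successor in {a, b}.
        r holds at b, so Dia r is true at c.
Satisfying worlds: {b, c, d, e}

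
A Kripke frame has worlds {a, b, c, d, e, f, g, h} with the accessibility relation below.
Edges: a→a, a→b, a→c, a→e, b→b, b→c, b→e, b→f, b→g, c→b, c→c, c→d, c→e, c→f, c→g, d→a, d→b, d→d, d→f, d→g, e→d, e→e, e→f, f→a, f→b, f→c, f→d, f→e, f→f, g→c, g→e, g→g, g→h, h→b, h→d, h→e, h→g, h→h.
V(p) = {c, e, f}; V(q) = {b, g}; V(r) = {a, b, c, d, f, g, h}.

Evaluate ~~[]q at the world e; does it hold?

No

Recall that []ψ holds at a world iff ψ holds at every accessible world, and <>ψ holds iff ψ holds at some accessible world.
At e: ~[]q is true, so ~~[]q is false.
  At e: []q is false, so ~[]q is true.
    At e: []q requires q at every successor {d, e, f}.
      q fails at d, so []q is false at e.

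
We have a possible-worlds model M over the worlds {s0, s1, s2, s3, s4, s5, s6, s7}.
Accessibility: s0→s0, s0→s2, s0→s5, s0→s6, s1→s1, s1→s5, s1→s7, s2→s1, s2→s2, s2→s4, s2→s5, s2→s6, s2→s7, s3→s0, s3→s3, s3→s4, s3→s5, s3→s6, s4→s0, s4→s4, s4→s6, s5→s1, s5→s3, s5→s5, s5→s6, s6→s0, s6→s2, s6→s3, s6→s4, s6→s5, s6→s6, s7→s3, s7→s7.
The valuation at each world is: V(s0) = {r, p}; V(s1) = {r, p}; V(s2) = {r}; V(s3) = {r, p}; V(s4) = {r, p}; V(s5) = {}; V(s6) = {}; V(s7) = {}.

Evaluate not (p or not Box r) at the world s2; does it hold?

At s2: p or not Box r is true, so not (p or not Box r) is false.
  At s2: p is false, not Box r is true, so p or not Box r is true.
    At s2: Box r is false, so not Box r is true.
      At s2: Box r requires r at every successor {s1, s2, s4, s5, s6, s7}.
        r fails at s5, so Box r is false at s2.

No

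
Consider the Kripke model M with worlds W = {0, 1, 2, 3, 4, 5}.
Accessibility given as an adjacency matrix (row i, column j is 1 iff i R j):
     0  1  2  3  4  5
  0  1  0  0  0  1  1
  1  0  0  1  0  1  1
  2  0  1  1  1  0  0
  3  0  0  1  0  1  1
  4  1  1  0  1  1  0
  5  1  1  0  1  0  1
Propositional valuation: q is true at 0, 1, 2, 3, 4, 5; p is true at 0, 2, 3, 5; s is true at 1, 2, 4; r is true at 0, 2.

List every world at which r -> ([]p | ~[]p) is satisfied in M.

0, 1, 2, 3, 4, 5

Let φ = r -> ([]p | ~[]p). Evaluate φ at each world:
  0 (successors {0, 4, 5}): φ is true.
  1 (successors {2, 4, 5}): φ is true.
  2 (successors {1, 2, 3}): φ is true.
  3 (successors {2, 4, 5}): φ is true.
  4 (successors {0, 1, 3, 4}): φ is true.
  5 (successors {0, 1, 3, 5}): φ is true.
For instance, at 5:
  At 5: r is false, []p | ~[]p is true, so r -> ([]p | ~[]p) is true.
    At 5: []p is false, ~[]p is true, so []p | ~[]p is true.
      At 5: []p requires p at every successor {0, 1, 3, 5}.
        p fails at 1, so []p is false at 5.
      At 5: []p is false, so ~[]p is true.
Satisfying worlds: {0, 1, 2, 3, 4, 5}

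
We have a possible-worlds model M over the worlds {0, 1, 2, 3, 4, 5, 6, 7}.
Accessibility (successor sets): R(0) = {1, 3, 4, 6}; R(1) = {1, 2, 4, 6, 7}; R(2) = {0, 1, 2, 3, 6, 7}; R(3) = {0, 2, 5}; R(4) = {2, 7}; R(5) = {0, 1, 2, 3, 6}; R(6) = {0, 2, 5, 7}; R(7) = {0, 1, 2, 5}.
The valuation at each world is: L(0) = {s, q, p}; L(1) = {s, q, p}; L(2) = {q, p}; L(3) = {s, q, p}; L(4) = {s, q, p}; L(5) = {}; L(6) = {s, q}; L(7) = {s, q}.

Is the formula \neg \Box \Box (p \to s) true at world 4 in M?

Yes

Recall that \Box ψ holds at a world iff ψ holds at every accessible world, and \Diamond ψ holds iff ψ holds at some accessible world.
At 4: \Box \Box (p \to s) is false, so \neg \Box \Box (p \to s) is true.
  At 4: \Box \Box (p \to s) requires \Box (p \to s) at every successor {2, 7}.
    \Box (p \to s) fails at 2, so \Box \Box (p \to s) is false at 4.
      At 2: \Box (p \to s) requires p \to s at every successor {0, 1, 2, 3, 6, 7}.
        p \to s fails at 2, so \Box (p \to s) is false at 2.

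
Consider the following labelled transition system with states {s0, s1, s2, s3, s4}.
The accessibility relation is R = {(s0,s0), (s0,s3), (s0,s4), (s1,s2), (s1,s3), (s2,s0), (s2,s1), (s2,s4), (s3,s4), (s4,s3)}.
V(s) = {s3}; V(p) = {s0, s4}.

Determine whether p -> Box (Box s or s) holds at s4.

At s4: p is true, Box (Box s or s) is true, so p -> Box (Box s or s) is true.
  At s4: Box (Box s or s) requires Box s or s at every successor {s3}.
      At s3: Box s is false, s is true, so Box s or s is true.
  So Box (Box s or s) is true at s4.

Yes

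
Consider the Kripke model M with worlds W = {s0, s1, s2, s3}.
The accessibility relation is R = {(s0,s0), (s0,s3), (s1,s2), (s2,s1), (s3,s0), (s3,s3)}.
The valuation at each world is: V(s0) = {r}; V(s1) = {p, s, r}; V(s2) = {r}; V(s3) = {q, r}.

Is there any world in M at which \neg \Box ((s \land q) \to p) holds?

Let φ = \neg \Box ((s \land q) \to p). Evaluate φ at each world:
  s0 (successors {s0, s3}): φ is false.
  s1 (successors {s2}): φ is false.
  s2 (successors {s1}): φ is false.
  s3 (successors {s0, s3}): φ is false.
For instance, at s1:
  At s1: \Box ((s \land q) \to p) is true, so \neg \Box ((s \land q) \to p) is false.
    At s1: \Box ((s \land q) \to p) requires (s \land q) \to p at every successor {s2}.
      At s2: (s \land q) \to p is true.
    So \Box ((s \land q) \to p) is true at s1.

No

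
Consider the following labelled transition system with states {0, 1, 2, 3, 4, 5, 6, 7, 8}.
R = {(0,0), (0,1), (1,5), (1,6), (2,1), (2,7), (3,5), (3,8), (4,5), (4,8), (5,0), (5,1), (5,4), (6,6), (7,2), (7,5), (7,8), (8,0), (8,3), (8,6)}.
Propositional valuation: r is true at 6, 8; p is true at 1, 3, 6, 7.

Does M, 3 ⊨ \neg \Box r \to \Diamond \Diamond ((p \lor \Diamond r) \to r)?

At 3: \neg \Box r is true, \Diamond \Diamond ((p \lor \Diamond r) \to r) is true, so \neg \Box r \to \Diamond \Diamond ((p \lor \Diamond r) \to r) is true.
  At 3: \Box r is false, so \neg \Box r is true.
    At 3: \Box r requires r at every successor {5, 8}.
      r fails at 5, so \Box r is false at 3.
  At 3: \Diamond \Diamond ((p \lor \Diamond r) \to r) requires \Diamond ((p \lor \Diamond r) \to r) at some successor in {5, 8}.
    \Diamond ((p \lor \Diamond r) \to r) holds at 5, so \Diamond \Diamond ((p \lor \Diamond r) \to r) is true at 3.
      At 5: \Diamond ((p \lor \Diamond r) \to r) requires (p \lor \Diamond r) \to r at some successor in {0, 1, 4}.
        (p \lor \Diamond r) \to r holds at 0, so \Diamond ((p \lor \Diamond r) \to r) is true at 5.

Yes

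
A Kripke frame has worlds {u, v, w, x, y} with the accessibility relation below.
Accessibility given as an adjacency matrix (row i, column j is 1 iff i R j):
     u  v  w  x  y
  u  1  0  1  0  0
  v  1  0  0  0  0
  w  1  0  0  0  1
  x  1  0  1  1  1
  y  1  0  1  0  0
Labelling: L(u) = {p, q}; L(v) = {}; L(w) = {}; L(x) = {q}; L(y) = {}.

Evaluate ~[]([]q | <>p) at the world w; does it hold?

No

At w: []([]q | <>p) is true, so ~[]([]q | <>p) is false.
  At w: []([]q | <>p) requires []q | <>p at every successor {u, y}.
      At u: []q is false, <>p is true, so []q | <>p is true.
      At y: []q is false, <>p is true, so []q | <>p is true.
  So []([]q | <>p) is true at w.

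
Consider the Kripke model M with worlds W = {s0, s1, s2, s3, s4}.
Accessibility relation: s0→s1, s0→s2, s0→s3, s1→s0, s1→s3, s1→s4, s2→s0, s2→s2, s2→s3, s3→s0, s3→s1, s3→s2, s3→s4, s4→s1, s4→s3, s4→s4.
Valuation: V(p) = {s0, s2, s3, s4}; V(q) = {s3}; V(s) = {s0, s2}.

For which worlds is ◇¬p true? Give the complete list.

Recall that ◇ψ holds at a world iff ψ holds at some accessible world.
Let φ = ◇¬p. Evaluate φ at each world:
  s0 (successors {s1, s2, s3}): φ is true.
  s1 (successors {s0, s3, s4}): φ is false.
  s2 (successors {s0, s2, s3}): φ is false.
  s3 (successors {s0, s1, s2, s4}): φ is true.
  s4 (successors {s1, s3, s4}): φ is true.
For instance, at s3:
  At s3: ◇¬p requires ¬p at some successor in {s0, s1, s2, s4}.
    ¬p holds at s1, so ◇¬p is true at s3.
Satisfying worlds: {s0, s3, s4}

s0, s3, s4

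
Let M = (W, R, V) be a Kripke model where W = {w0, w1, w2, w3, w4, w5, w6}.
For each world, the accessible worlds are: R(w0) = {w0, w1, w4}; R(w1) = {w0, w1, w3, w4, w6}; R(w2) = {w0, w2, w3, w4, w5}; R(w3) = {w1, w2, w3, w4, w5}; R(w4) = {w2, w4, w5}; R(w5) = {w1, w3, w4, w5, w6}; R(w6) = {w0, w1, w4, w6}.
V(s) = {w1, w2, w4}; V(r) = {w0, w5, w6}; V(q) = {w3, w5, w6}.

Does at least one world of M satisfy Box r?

Let φ = Box r. Evaluate φ at each world:
  w0 (successors {w0, w1, w4}): φ is false.
  w1 (successors {w0, w1, w3, w4, w6}): φ is false.
  w2 (successors {w0, w2, w3, w4, w5}): φ is false.
  w3 (successors {w1, w2, w3, w4, w5}): φ is false.
  w4 (successors {w2, w4, w5}): φ is false.
  w5 (successors {w1, w3, w4, w5, w6}): φ is false.
  w6 (successors {w0, w1, w4, w6}): φ is false.
For instance, at w6:
  At w6: Box r requires r at every successor {w0, w1, w4, w6}.
    r fails at w1, so Box r is false at w6.

No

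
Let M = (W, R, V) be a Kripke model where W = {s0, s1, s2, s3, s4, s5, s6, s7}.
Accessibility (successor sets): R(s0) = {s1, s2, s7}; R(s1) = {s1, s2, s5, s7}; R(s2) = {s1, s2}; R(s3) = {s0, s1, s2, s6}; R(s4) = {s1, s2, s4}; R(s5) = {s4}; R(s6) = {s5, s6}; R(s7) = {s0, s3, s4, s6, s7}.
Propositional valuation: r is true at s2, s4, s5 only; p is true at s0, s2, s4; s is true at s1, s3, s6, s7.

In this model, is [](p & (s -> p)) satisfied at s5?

Recall that []ψ holds at a world iff ψ holds at every accessible world, and <>ψ holds iff ψ holds at some accessible world.
At s5: [](p & (s -> p)) requires p & (s -> p) at every successor {s4}.
  At s4: p & (s -> p) is true.
So [](p & (s -> p)) is true at s5.

Yes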